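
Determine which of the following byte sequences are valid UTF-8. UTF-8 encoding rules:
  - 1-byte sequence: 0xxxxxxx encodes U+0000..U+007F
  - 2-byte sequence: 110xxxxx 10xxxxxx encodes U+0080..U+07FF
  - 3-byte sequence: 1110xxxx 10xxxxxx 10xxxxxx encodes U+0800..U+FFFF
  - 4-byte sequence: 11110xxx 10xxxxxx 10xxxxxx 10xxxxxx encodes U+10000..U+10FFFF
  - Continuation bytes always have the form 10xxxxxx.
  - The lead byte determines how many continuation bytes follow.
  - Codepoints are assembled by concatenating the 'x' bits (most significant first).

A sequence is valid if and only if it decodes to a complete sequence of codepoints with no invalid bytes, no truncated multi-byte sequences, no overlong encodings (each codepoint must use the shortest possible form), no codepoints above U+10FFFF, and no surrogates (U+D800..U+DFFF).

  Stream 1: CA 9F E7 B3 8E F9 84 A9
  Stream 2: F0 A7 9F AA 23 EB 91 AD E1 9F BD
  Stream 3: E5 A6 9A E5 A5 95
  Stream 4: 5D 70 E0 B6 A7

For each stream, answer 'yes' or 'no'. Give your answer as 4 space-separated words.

Stream 1: error at byte offset 5. INVALID
Stream 2: decodes cleanly. VALID
Stream 3: decodes cleanly. VALID
Stream 4: decodes cleanly. VALID

Answer: no yes yes yes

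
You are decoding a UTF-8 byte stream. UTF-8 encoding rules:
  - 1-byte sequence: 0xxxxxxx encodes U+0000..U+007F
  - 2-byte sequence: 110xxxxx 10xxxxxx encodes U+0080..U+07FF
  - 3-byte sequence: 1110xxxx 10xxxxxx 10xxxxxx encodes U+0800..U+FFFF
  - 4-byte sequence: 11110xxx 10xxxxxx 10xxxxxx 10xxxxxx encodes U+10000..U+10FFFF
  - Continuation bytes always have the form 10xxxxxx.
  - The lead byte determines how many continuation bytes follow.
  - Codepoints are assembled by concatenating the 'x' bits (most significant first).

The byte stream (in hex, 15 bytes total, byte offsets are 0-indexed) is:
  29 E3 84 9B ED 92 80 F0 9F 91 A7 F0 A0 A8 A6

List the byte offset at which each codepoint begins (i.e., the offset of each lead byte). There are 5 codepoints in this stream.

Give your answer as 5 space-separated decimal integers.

Answer: 0 1 4 7 11

Derivation:
Byte[0]=29: 1-byte ASCII. cp=U+0029
Byte[1]=E3: 3-byte lead, need 2 cont bytes. acc=0x3
Byte[2]=84: continuation. acc=(acc<<6)|0x04=0xC4
Byte[3]=9B: continuation. acc=(acc<<6)|0x1B=0x311B
Completed: cp=U+311B (starts at byte 1)
Byte[4]=ED: 3-byte lead, need 2 cont bytes. acc=0xD
Byte[5]=92: continuation. acc=(acc<<6)|0x12=0x352
Byte[6]=80: continuation. acc=(acc<<6)|0x00=0xD480
Completed: cp=U+D480 (starts at byte 4)
Byte[7]=F0: 4-byte lead, need 3 cont bytes. acc=0x0
Byte[8]=9F: continuation. acc=(acc<<6)|0x1F=0x1F
Byte[9]=91: continuation. acc=(acc<<6)|0x11=0x7D1
Byte[10]=A7: continuation. acc=(acc<<6)|0x27=0x1F467
Completed: cp=U+1F467 (starts at byte 7)
Byte[11]=F0: 4-byte lead, need 3 cont bytes. acc=0x0
Byte[12]=A0: continuation. acc=(acc<<6)|0x20=0x20
Byte[13]=A8: continuation. acc=(acc<<6)|0x28=0x828
Byte[14]=A6: continuation. acc=(acc<<6)|0x26=0x20A26
Completed: cp=U+20A26 (starts at byte 11)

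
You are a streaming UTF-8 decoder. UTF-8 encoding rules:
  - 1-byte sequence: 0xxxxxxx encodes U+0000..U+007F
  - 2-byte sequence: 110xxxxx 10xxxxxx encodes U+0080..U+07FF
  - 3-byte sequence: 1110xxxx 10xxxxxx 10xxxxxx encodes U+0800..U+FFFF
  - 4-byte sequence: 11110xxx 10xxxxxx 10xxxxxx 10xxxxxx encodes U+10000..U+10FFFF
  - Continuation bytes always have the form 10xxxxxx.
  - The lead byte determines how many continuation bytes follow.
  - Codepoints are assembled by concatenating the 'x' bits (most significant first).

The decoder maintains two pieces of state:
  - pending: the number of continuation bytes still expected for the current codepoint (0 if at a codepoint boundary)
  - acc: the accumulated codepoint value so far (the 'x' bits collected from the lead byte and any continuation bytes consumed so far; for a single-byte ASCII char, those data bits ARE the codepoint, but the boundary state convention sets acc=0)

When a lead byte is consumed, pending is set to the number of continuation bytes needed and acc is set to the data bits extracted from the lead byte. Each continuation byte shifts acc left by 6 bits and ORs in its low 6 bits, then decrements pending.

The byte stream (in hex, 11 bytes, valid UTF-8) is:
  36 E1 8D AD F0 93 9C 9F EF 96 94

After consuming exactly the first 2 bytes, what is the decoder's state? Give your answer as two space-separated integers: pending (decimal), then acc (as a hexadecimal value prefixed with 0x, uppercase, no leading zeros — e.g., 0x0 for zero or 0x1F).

Byte[0]=36: 1-byte. pending=0, acc=0x0
Byte[1]=E1: 3-byte lead. pending=2, acc=0x1

Answer: 2 0x1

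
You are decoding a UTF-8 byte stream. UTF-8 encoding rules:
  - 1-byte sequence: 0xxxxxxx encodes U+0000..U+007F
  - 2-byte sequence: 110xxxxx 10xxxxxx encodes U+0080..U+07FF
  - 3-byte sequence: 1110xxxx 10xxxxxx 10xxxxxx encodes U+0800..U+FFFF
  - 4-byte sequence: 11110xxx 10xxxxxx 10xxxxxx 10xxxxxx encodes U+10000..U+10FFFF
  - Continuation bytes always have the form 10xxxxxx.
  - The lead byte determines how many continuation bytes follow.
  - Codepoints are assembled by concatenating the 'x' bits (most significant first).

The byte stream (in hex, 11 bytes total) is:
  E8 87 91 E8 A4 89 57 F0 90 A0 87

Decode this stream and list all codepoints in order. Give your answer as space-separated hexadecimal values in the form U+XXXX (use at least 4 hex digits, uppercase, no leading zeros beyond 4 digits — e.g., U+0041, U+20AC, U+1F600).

Answer: U+81D1 U+8909 U+0057 U+10807

Derivation:
Byte[0]=E8: 3-byte lead, need 2 cont bytes. acc=0x8
Byte[1]=87: continuation. acc=(acc<<6)|0x07=0x207
Byte[2]=91: continuation. acc=(acc<<6)|0x11=0x81D1
Completed: cp=U+81D1 (starts at byte 0)
Byte[3]=E8: 3-byte lead, need 2 cont bytes. acc=0x8
Byte[4]=A4: continuation. acc=(acc<<6)|0x24=0x224
Byte[5]=89: continuation. acc=(acc<<6)|0x09=0x8909
Completed: cp=U+8909 (starts at byte 3)
Byte[6]=57: 1-byte ASCII. cp=U+0057
Byte[7]=F0: 4-byte lead, need 3 cont bytes. acc=0x0
Byte[8]=90: continuation. acc=(acc<<6)|0x10=0x10
Byte[9]=A0: continuation. acc=(acc<<6)|0x20=0x420
Byte[10]=87: continuation. acc=(acc<<6)|0x07=0x10807
Completed: cp=U+10807 (starts at byte 7)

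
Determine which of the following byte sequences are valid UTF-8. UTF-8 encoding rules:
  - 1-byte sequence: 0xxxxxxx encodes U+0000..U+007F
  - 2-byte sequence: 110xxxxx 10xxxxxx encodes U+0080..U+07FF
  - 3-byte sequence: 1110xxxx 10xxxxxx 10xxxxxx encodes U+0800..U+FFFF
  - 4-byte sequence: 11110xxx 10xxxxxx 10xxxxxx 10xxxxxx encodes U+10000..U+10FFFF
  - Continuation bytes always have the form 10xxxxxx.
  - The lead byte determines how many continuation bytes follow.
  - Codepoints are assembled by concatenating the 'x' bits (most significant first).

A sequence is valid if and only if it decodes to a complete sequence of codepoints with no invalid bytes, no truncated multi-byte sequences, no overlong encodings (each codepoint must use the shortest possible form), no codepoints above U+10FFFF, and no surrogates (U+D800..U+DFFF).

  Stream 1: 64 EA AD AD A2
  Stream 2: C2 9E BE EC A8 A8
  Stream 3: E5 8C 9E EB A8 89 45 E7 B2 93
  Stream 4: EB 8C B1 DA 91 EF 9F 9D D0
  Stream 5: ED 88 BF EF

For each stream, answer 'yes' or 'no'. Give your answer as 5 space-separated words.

Answer: no no yes no no

Derivation:
Stream 1: error at byte offset 4. INVALID
Stream 2: error at byte offset 2. INVALID
Stream 3: decodes cleanly. VALID
Stream 4: error at byte offset 9. INVALID
Stream 5: error at byte offset 4. INVALID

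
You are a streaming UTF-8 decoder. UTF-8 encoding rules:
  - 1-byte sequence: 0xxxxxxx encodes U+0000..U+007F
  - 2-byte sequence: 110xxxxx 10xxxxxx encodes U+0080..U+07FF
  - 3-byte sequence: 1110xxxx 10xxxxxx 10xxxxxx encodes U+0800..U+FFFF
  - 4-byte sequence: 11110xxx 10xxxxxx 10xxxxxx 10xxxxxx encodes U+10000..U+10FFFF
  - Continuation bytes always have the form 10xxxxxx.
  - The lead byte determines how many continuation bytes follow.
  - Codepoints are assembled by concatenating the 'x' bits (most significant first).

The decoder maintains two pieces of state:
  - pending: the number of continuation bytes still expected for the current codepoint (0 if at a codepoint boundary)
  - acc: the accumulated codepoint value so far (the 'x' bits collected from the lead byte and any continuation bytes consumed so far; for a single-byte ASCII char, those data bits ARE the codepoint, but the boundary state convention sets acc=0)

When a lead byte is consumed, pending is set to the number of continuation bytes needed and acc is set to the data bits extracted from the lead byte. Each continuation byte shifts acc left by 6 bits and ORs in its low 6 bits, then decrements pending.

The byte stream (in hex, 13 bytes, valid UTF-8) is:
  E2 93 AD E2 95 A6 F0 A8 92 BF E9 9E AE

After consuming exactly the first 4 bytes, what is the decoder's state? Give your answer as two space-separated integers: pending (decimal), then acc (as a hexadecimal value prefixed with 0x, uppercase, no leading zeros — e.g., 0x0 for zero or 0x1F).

Answer: 2 0x2

Derivation:
Byte[0]=E2: 3-byte lead. pending=2, acc=0x2
Byte[1]=93: continuation. acc=(acc<<6)|0x13=0x93, pending=1
Byte[2]=AD: continuation. acc=(acc<<6)|0x2D=0x24ED, pending=0
Byte[3]=E2: 3-byte lead. pending=2, acc=0x2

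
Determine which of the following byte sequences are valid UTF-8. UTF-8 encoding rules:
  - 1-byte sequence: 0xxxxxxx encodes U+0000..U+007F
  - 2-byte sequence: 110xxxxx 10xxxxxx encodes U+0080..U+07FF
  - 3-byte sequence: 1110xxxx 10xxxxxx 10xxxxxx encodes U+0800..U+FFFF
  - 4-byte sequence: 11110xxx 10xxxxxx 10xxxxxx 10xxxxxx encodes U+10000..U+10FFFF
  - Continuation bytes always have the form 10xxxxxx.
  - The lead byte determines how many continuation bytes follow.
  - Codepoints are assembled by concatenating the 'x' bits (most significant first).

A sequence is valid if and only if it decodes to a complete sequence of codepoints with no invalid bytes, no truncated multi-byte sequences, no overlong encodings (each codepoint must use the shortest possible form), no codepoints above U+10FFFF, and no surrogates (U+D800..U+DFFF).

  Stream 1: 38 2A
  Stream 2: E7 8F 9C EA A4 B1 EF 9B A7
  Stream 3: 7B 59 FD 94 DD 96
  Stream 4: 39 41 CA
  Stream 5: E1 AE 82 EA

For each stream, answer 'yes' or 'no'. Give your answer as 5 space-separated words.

Stream 1: decodes cleanly. VALID
Stream 2: decodes cleanly. VALID
Stream 3: error at byte offset 2. INVALID
Stream 4: error at byte offset 3. INVALID
Stream 5: error at byte offset 4. INVALID

Answer: yes yes no no no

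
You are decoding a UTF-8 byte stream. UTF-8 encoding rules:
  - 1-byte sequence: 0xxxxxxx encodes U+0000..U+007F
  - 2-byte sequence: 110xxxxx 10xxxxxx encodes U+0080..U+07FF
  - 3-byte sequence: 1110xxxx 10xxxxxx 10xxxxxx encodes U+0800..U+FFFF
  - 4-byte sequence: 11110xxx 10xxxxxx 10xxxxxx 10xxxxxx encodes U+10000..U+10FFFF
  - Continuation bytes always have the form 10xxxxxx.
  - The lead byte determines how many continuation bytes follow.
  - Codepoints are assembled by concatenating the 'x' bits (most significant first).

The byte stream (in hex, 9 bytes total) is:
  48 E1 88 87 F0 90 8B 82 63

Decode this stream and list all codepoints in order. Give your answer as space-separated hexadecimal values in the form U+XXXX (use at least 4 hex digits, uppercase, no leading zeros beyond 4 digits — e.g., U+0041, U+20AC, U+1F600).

Byte[0]=48: 1-byte ASCII. cp=U+0048
Byte[1]=E1: 3-byte lead, need 2 cont bytes. acc=0x1
Byte[2]=88: continuation. acc=(acc<<6)|0x08=0x48
Byte[3]=87: continuation. acc=(acc<<6)|0x07=0x1207
Completed: cp=U+1207 (starts at byte 1)
Byte[4]=F0: 4-byte lead, need 3 cont bytes. acc=0x0
Byte[5]=90: continuation. acc=(acc<<6)|0x10=0x10
Byte[6]=8B: continuation. acc=(acc<<6)|0x0B=0x40B
Byte[7]=82: continuation. acc=(acc<<6)|0x02=0x102C2
Completed: cp=U+102C2 (starts at byte 4)
Byte[8]=63: 1-byte ASCII. cp=U+0063

Answer: U+0048 U+1207 U+102C2 U+0063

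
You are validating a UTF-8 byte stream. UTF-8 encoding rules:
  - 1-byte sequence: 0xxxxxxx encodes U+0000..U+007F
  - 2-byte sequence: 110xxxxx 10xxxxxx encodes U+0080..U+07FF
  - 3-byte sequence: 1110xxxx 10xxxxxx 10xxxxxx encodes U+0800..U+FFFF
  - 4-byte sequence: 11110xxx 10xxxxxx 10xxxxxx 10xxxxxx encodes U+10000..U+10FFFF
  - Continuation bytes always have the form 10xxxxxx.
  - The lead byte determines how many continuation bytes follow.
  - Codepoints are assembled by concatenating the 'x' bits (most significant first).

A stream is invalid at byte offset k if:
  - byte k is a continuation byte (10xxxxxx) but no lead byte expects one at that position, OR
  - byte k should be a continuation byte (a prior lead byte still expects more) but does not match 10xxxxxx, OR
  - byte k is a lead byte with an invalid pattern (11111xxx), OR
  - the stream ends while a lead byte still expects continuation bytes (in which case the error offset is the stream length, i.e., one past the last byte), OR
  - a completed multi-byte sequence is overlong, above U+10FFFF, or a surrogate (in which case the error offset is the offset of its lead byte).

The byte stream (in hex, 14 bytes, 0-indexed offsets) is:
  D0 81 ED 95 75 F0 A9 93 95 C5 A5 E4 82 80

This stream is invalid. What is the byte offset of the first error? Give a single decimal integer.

Byte[0]=D0: 2-byte lead, need 1 cont bytes. acc=0x10
Byte[1]=81: continuation. acc=(acc<<6)|0x01=0x401
Completed: cp=U+0401 (starts at byte 0)
Byte[2]=ED: 3-byte lead, need 2 cont bytes. acc=0xD
Byte[3]=95: continuation. acc=(acc<<6)|0x15=0x355
Byte[4]=75: expected 10xxxxxx continuation. INVALID

Answer: 4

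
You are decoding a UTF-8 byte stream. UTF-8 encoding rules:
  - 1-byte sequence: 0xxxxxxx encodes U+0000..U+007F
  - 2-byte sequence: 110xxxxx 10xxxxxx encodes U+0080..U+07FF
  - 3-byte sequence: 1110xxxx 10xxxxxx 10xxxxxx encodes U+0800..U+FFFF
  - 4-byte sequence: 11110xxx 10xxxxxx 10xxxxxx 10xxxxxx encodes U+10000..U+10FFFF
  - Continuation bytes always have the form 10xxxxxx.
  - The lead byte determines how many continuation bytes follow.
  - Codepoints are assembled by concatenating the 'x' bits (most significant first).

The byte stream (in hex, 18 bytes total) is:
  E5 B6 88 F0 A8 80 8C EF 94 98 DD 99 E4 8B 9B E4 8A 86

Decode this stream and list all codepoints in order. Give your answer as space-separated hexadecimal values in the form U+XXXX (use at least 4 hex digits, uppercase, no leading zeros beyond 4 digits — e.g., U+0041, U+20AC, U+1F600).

Byte[0]=E5: 3-byte lead, need 2 cont bytes. acc=0x5
Byte[1]=B6: continuation. acc=(acc<<6)|0x36=0x176
Byte[2]=88: continuation. acc=(acc<<6)|0x08=0x5D88
Completed: cp=U+5D88 (starts at byte 0)
Byte[3]=F0: 4-byte lead, need 3 cont bytes. acc=0x0
Byte[4]=A8: continuation. acc=(acc<<6)|0x28=0x28
Byte[5]=80: continuation. acc=(acc<<6)|0x00=0xA00
Byte[6]=8C: continuation. acc=(acc<<6)|0x0C=0x2800C
Completed: cp=U+2800C (starts at byte 3)
Byte[7]=EF: 3-byte lead, need 2 cont bytes. acc=0xF
Byte[8]=94: continuation. acc=(acc<<6)|0x14=0x3D4
Byte[9]=98: continuation. acc=(acc<<6)|0x18=0xF518
Completed: cp=U+F518 (starts at byte 7)
Byte[10]=DD: 2-byte lead, need 1 cont bytes. acc=0x1D
Byte[11]=99: continuation. acc=(acc<<6)|0x19=0x759
Completed: cp=U+0759 (starts at byte 10)
Byte[12]=E4: 3-byte lead, need 2 cont bytes. acc=0x4
Byte[13]=8B: continuation. acc=(acc<<6)|0x0B=0x10B
Byte[14]=9B: continuation. acc=(acc<<6)|0x1B=0x42DB
Completed: cp=U+42DB (starts at byte 12)
Byte[15]=E4: 3-byte lead, need 2 cont bytes. acc=0x4
Byte[16]=8A: continuation. acc=(acc<<6)|0x0A=0x10A
Byte[17]=86: continuation. acc=(acc<<6)|0x06=0x4286
Completed: cp=U+4286 (starts at byte 15)

Answer: U+5D88 U+2800C U+F518 U+0759 U+42DB U+4286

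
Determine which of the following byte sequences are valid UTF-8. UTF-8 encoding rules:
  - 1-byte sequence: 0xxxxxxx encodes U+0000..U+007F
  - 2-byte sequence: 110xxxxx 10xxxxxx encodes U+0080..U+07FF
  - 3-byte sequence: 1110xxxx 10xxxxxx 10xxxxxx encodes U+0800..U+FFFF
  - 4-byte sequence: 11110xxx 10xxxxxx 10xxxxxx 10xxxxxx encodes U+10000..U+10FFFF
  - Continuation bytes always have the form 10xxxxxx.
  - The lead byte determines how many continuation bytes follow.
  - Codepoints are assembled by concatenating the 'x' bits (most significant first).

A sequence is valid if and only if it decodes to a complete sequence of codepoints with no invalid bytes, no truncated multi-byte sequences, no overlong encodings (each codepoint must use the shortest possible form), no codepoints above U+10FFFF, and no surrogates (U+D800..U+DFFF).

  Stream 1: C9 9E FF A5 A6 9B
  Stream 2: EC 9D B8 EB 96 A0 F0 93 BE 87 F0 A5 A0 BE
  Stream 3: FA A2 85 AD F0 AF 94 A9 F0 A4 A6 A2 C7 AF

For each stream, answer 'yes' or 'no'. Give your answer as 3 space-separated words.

Stream 1: error at byte offset 2. INVALID
Stream 2: decodes cleanly. VALID
Stream 3: error at byte offset 0. INVALID

Answer: no yes no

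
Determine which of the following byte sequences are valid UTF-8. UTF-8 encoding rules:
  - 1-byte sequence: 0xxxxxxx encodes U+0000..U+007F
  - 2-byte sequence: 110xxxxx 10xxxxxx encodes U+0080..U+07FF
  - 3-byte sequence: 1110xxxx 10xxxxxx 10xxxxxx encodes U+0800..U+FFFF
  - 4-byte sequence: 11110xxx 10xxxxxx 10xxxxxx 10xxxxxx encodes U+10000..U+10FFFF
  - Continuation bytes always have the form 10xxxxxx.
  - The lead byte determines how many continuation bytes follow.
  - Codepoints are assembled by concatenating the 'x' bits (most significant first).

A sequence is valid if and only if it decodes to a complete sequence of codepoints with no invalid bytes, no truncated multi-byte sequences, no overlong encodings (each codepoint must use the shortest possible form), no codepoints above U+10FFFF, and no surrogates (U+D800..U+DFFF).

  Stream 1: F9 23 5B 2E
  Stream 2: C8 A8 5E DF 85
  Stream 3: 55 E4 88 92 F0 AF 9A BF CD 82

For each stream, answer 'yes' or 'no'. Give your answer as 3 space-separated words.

Stream 1: error at byte offset 0. INVALID
Stream 2: decodes cleanly. VALID
Stream 3: decodes cleanly. VALID

Answer: no yes yes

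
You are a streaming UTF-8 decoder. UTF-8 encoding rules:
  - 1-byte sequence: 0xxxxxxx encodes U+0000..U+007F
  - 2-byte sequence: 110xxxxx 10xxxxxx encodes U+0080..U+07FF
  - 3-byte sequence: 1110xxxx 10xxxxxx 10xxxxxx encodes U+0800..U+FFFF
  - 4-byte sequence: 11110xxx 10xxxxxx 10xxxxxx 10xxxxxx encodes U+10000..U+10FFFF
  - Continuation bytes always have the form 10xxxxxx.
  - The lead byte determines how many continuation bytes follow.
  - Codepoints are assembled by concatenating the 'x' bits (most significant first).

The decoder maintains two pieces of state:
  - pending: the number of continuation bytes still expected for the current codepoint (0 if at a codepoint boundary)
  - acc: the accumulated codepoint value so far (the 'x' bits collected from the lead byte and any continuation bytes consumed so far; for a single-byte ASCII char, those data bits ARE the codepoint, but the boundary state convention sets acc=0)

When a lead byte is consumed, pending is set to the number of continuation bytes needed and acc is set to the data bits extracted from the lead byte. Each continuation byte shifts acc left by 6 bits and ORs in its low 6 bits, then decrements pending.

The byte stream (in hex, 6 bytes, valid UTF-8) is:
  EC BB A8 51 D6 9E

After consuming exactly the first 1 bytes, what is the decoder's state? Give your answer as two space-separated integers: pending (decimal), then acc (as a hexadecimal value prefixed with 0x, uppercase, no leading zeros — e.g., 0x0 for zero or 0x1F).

Answer: 2 0xC

Derivation:
Byte[0]=EC: 3-byte lead. pending=2, acc=0xC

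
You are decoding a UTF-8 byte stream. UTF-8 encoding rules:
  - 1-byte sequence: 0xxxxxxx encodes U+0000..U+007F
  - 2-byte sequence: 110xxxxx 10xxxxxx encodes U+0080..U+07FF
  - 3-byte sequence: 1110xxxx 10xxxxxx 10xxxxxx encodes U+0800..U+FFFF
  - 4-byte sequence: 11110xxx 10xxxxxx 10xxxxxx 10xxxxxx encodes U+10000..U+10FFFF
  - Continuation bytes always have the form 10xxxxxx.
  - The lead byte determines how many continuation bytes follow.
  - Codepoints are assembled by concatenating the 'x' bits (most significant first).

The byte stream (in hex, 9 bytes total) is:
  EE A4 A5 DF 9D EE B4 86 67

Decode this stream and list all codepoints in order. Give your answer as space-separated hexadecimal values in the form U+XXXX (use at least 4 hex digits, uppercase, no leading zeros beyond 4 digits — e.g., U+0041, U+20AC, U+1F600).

Answer: U+E925 U+07DD U+ED06 U+0067

Derivation:
Byte[0]=EE: 3-byte lead, need 2 cont bytes. acc=0xE
Byte[1]=A4: continuation. acc=(acc<<6)|0x24=0x3A4
Byte[2]=A5: continuation. acc=(acc<<6)|0x25=0xE925
Completed: cp=U+E925 (starts at byte 0)
Byte[3]=DF: 2-byte lead, need 1 cont bytes. acc=0x1F
Byte[4]=9D: continuation. acc=(acc<<6)|0x1D=0x7DD
Completed: cp=U+07DD (starts at byte 3)
Byte[5]=EE: 3-byte lead, need 2 cont bytes. acc=0xE
Byte[6]=B4: continuation. acc=(acc<<6)|0x34=0x3B4
Byte[7]=86: continuation. acc=(acc<<6)|0x06=0xED06
Completed: cp=U+ED06 (starts at byte 5)
Byte[8]=67: 1-byte ASCII. cp=U+0067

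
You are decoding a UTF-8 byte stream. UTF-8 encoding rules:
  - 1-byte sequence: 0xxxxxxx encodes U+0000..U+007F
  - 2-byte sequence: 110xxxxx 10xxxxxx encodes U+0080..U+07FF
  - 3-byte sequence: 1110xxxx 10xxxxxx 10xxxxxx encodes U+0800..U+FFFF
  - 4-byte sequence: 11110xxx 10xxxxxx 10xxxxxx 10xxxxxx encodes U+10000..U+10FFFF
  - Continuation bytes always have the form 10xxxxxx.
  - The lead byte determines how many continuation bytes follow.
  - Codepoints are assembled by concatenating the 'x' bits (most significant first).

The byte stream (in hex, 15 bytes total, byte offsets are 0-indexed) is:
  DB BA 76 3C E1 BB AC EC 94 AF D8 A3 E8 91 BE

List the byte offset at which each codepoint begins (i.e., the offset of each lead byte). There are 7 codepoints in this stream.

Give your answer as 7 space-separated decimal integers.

Byte[0]=DB: 2-byte lead, need 1 cont bytes. acc=0x1B
Byte[1]=BA: continuation. acc=(acc<<6)|0x3A=0x6FA
Completed: cp=U+06FA (starts at byte 0)
Byte[2]=76: 1-byte ASCII. cp=U+0076
Byte[3]=3C: 1-byte ASCII. cp=U+003C
Byte[4]=E1: 3-byte lead, need 2 cont bytes. acc=0x1
Byte[5]=BB: continuation. acc=(acc<<6)|0x3B=0x7B
Byte[6]=AC: continuation. acc=(acc<<6)|0x2C=0x1EEC
Completed: cp=U+1EEC (starts at byte 4)
Byte[7]=EC: 3-byte lead, need 2 cont bytes. acc=0xC
Byte[8]=94: continuation. acc=(acc<<6)|0x14=0x314
Byte[9]=AF: continuation. acc=(acc<<6)|0x2F=0xC52F
Completed: cp=U+C52F (starts at byte 7)
Byte[10]=D8: 2-byte lead, need 1 cont bytes. acc=0x18
Byte[11]=A3: continuation. acc=(acc<<6)|0x23=0x623
Completed: cp=U+0623 (starts at byte 10)
Byte[12]=E8: 3-byte lead, need 2 cont bytes. acc=0x8
Byte[13]=91: continuation. acc=(acc<<6)|0x11=0x211
Byte[14]=BE: continuation. acc=(acc<<6)|0x3E=0x847E
Completed: cp=U+847E (starts at byte 12)

Answer: 0 2 3 4 7 10 12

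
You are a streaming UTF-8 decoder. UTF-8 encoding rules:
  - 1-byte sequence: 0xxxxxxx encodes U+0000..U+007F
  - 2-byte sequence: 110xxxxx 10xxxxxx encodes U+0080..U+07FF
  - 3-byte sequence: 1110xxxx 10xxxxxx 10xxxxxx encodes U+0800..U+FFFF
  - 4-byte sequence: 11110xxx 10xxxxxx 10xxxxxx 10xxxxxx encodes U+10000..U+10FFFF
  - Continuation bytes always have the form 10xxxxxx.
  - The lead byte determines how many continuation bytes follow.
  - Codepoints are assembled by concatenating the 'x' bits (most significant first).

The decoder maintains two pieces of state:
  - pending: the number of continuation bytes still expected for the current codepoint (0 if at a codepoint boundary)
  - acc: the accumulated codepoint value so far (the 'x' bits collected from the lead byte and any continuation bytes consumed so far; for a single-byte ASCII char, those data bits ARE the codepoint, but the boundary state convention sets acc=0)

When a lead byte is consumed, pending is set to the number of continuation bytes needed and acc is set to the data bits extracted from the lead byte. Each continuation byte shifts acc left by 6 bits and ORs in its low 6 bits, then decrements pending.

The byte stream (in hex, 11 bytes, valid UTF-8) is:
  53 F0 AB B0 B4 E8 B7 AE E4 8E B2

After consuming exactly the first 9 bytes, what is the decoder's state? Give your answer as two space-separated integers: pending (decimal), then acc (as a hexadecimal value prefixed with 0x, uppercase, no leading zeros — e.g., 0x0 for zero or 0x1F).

Answer: 2 0x4

Derivation:
Byte[0]=53: 1-byte. pending=0, acc=0x0
Byte[1]=F0: 4-byte lead. pending=3, acc=0x0
Byte[2]=AB: continuation. acc=(acc<<6)|0x2B=0x2B, pending=2
Byte[3]=B0: continuation. acc=(acc<<6)|0x30=0xAF0, pending=1
Byte[4]=B4: continuation. acc=(acc<<6)|0x34=0x2BC34, pending=0
Byte[5]=E8: 3-byte lead. pending=2, acc=0x8
Byte[6]=B7: continuation. acc=(acc<<6)|0x37=0x237, pending=1
Byte[7]=AE: continuation. acc=(acc<<6)|0x2E=0x8DEE, pending=0
Byte[8]=E4: 3-byte lead. pending=2, acc=0x4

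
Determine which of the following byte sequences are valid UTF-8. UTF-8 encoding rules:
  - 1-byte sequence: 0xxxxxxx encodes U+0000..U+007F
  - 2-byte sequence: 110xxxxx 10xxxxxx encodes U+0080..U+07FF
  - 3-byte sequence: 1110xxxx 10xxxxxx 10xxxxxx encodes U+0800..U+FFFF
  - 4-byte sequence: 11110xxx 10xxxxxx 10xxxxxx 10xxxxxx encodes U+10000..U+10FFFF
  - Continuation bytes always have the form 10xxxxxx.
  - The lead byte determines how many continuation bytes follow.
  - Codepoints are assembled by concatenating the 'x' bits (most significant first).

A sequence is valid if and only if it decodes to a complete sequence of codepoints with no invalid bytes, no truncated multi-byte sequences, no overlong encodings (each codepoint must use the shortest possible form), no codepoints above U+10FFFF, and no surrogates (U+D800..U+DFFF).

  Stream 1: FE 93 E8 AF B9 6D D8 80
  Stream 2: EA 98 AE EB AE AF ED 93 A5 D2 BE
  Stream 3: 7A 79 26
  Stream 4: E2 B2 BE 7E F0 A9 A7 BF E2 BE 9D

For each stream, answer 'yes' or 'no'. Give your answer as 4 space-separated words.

Answer: no yes yes yes

Derivation:
Stream 1: error at byte offset 0. INVALID
Stream 2: decodes cleanly. VALID
Stream 3: decodes cleanly. VALID
Stream 4: decodes cleanly. VALID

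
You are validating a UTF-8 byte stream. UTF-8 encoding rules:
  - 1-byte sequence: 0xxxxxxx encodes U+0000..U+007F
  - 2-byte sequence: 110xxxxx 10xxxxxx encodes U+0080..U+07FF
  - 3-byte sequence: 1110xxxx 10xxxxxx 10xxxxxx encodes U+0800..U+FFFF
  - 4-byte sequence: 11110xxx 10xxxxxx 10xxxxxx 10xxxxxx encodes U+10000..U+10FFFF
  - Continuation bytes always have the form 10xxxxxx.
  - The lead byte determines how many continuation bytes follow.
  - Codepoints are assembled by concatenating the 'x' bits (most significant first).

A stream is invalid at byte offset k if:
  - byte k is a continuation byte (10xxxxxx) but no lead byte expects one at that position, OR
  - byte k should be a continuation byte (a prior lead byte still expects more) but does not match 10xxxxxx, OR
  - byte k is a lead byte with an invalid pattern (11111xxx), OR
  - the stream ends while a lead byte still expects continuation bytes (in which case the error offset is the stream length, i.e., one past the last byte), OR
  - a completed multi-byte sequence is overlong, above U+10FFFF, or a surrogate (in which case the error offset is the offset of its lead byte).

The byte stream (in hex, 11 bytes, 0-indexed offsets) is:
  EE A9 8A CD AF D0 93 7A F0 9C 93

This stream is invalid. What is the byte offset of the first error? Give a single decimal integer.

Answer: 11

Derivation:
Byte[0]=EE: 3-byte lead, need 2 cont bytes. acc=0xE
Byte[1]=A9: continuation. acc=(acc<<6)|0x29=0x3A9
Byte[2]=8A: continuation. acc=(acc<<6)|0x0A=0xEA4A
Completed: cp=U+EA4A (starts at byte 0)
Byte[3]=CD: 2-byte lead, need 1 cont bytes. acc=0xD
Byte[4]=AF: continuation. acc=(acc<<6)|0x2F=0x36F
Completed: cp=U+036F (starts at byte 3)
Byte[5]=D0: 2-byte lead, need 1 cont bytes. acc=0x10
Byte[6]=93: continuation. acc=(acc<<6)|0x13=0x413
Completed: cp=U+0413 (starts at byte 5)
Byte[7]=7A: 1-byte ASCII. cp=U+007A
Byte[8]=F0: 4-byte lead, need 3 cont bytes. acc=0x0
Byte[9]=9C: continuation. acc=(acc<<6)|0x1C=0x1C
Byte[10]=93: continuation. acc=(acc<<6)|0x13=0x713
Byte[11]: stream ended, expected continuation. INVALID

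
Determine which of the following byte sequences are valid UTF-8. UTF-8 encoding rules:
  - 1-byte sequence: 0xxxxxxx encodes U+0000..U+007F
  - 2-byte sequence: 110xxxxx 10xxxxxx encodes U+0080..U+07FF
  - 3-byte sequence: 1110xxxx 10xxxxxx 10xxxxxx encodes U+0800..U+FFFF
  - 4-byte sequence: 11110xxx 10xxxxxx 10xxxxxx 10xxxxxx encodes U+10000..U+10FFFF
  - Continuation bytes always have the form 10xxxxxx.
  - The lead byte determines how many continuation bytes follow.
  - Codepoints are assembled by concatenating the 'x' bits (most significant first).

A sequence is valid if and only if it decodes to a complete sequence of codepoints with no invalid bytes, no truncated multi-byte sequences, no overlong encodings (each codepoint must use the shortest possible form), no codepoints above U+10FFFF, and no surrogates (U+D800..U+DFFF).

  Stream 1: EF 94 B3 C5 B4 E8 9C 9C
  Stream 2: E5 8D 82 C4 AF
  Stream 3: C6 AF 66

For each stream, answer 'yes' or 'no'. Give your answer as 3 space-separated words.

Answer: yes yes yes

Derivation:
Stream 1: decodes cleanly. VALID
Stream 2: decodes cleanly. VALID
Stream 3: decodes cleanly. VALID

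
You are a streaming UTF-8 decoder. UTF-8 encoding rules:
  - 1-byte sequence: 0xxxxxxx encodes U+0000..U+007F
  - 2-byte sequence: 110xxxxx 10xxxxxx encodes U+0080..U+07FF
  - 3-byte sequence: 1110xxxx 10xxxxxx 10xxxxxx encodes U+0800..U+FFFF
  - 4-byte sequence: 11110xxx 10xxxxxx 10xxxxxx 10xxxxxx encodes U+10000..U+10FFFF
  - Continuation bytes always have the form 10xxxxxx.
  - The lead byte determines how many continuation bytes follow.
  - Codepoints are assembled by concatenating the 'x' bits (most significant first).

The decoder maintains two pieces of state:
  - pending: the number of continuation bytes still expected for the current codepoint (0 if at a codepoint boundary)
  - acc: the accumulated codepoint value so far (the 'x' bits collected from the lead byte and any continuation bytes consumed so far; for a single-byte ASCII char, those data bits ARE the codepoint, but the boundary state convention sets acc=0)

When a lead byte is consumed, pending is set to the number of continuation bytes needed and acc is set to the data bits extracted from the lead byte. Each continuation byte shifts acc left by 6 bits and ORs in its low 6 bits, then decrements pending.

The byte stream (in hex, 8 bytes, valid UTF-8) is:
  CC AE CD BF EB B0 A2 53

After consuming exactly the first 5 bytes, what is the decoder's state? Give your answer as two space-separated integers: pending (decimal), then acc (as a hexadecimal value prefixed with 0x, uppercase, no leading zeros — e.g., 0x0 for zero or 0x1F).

Answer: 2 0xB

Derivation:
Byte[0]=CC: 2-byte lead. pending=1, acc=0xC
Byte[1]=AE: continuation. acc=(acc<<6)|0x2E=0x32E, pending=0
Byte[2]=CD: 2-byte lead. pending=1, acc=0xD
Byte[3]=BF: continuation. acc=(acc<<6)|0x3F=0x37F, pending=0
Byte[4]=EB: 3-byte lead. pending=2, acc=0xB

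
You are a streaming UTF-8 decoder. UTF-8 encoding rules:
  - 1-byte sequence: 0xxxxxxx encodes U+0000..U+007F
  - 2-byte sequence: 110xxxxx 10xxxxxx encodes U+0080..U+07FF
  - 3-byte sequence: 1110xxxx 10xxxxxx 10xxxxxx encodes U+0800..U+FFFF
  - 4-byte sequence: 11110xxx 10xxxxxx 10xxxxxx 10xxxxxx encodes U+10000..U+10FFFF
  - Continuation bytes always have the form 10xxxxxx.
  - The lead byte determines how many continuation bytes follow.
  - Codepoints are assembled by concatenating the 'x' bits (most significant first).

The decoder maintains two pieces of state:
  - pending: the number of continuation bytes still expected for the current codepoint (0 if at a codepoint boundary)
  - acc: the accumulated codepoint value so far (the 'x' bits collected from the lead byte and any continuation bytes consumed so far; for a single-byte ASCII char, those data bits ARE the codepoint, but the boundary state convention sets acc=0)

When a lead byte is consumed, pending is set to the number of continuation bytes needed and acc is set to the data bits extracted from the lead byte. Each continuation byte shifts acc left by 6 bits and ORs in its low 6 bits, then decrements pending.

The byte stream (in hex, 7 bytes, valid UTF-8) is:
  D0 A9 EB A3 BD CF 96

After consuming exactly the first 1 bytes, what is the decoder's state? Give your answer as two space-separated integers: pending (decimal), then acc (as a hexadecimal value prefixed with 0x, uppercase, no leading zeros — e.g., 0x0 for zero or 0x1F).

Answer: 1 0x10

Derivation:
Byte[0]=D0: 2-byte lead. pending=1, acc=0x10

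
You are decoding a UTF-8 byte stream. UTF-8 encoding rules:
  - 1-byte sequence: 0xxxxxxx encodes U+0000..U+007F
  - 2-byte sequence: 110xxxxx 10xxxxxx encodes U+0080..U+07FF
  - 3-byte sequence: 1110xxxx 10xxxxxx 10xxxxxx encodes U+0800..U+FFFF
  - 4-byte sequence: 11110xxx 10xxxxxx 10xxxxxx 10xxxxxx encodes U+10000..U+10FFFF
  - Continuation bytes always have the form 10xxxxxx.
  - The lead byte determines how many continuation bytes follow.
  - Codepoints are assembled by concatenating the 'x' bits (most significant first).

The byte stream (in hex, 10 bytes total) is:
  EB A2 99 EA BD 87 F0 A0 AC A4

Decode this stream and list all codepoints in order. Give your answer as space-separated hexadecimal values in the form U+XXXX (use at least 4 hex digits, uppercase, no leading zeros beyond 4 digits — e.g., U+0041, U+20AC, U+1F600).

Answer: U+B899 U+AF47 U+20B24

Derivation:
Byte[0]=EB: 3-byte lead, need 2 cont bytes. acc=0xB
Byte[1]=A2: continuation. acc=(acc<<6)|0x22=0x2E2
Byte[2]=99: continuation. acc=(acc<<6)|0x19=0xB899
Completed: cp=U+B899 (starts at byte 0)
Byte[3]=EA: 3-byte lead, need 2 cont bytes. acc=0xA
Byte[4]=BD: continuation. acc=(acc<<6)|0x3D=0x2BD
Byte[5]=87: continuation. acc=(acc<<6)|0x07=0xAF47
Completed: cp=U+AF47 (starts at byte 3)
Byte[6]=F0: 4-byte lead, need 3 cont bytes. acc=0x0
Byte[7]=A0: continuation. acc=(acc<<6)|0x20=0x20
Byte[8]=AC: continuation. acc=(acc<<6)|0x2C=0x82C
Byte[9]=A4: continuation. acc=(acc<<6)|0x24=0x20B24
Completed: cp=U+20B24 (starts at byte 6)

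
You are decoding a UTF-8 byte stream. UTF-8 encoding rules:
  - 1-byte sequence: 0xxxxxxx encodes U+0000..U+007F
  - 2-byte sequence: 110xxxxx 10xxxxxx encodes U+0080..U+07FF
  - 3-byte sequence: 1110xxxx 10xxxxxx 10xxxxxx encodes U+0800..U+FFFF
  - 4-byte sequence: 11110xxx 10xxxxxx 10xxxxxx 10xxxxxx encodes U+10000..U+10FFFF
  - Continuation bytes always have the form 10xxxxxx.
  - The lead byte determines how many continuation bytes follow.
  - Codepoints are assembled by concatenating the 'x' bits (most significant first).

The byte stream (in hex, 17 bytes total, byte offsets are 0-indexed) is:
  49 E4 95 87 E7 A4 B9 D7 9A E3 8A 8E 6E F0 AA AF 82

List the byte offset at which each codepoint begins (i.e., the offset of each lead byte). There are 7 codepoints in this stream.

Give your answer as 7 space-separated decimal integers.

Byte[0]=49: 1-byte ASCII. cp=U+0049
Byte[1]=E4: 3-byte lead, need 2 cont bytes. acc=0x4
Byte[2]=95: continuation. acc=(acc<<6)|0x15=0x115
Byte[3]=87: continuation. acc=(acc<<6)|0x07=0x4547
Completed: cp=U+4547 (starts at byte 1)
Byte[4]=E7: 3-byte lead, need 2 cont bytes. acc=0x7
Byte[5]=A4: continuation. acc=(acc<<6)|0x24=0x1E4
Byte[6]=B9: continuation. acc=(acc<<6)|0x39=0x7939
Completed: cp=U+7939 (starts at byte 4)
Byte[7]=D7: 2-byte lead, need 1 cont bytes. acc=0x17
Byte[8]=9A: continuation. acc=(acc<<6)|0x1A=0x5DA
Completed: cp=U+05DA (starts at byte 7)
Byte[9]=E3: 3-byte lead, need 2 cont bytes. acc=0x3
Byte[10]=8A: continuation. acc=(acc<<6)|0x0A=0xCA
Byte[11]=8E: continuation. acc=(acc<<6)|0x0E=0x328E
Completed: cp=U+328E (starts at byte 9)
Byte[12]=6E: 1-byte ASCII. cp=U+006E
Byte[13]=F0: 4-byte lead, need 3 cont bytes. acc=0x0
Byte[14]=AA: continuation. acc=(acc<<6)|0x2A=0x2A
Byte[15]=AF: continuation. acc=(acc<<6)|0x2F=0xAAF
Byte[16]=82: continuation. acc=(acc<<6)|0x02=0x2ABC2
Completed: cp=U+2ABC2 (starts at byte 13)

Answer: 0 1 4 7 9 12 13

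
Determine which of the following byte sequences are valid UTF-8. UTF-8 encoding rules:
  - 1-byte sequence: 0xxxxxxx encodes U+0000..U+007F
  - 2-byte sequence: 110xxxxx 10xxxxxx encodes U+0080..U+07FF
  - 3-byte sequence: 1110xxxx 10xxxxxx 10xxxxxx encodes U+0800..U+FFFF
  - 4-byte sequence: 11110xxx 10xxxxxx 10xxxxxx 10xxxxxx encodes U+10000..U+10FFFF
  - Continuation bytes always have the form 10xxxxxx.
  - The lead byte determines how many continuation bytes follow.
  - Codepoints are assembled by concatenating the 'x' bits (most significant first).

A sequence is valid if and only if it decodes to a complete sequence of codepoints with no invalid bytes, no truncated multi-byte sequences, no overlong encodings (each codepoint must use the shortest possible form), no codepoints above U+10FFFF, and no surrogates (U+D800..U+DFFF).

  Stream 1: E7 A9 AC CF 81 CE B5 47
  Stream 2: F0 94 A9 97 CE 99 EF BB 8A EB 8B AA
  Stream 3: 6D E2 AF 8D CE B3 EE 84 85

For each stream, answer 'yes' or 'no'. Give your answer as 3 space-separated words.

Stream 1: decodes cleanly. VALID
Stream 2: decodes cleanly. VALID
Stream 3: decodes cleanly. VALID

Answer: yes yes yes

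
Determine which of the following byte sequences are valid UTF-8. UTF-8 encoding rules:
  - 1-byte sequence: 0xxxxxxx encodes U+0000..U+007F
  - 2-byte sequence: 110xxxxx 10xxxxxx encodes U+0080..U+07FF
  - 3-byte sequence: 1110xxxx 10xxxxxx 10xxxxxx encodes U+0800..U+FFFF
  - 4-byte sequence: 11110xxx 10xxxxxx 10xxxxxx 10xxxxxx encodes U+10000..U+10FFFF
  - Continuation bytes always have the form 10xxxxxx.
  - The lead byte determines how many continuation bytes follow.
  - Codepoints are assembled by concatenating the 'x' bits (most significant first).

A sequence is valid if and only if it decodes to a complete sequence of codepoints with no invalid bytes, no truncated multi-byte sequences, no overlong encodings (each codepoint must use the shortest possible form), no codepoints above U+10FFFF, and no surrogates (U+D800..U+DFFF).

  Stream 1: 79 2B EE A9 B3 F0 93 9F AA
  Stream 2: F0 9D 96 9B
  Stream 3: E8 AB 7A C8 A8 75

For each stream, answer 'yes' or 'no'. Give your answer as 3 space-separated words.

Answer: yes yes no

Derivation:
Stream 1: decodes cleanly. VALID
Stream 2: decodes cleanly. VALID
Stream 3: error at byte offset 2. INVALID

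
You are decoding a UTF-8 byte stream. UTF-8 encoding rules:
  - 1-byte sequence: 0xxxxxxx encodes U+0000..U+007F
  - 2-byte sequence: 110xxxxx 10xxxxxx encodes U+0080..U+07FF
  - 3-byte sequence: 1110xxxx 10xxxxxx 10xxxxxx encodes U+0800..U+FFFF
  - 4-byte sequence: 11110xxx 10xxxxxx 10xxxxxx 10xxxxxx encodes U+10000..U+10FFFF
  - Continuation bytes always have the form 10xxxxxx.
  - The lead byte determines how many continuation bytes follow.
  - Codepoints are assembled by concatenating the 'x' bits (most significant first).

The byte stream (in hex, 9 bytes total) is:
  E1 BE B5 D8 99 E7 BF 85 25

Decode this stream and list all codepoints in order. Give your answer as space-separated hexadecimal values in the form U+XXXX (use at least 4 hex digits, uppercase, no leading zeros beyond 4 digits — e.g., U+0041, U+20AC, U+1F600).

Answer: U+1FB5 U+0619 U+7FC5 U+0025

Derivation:
Byte[0]=E1: 3-byte lead, need 2 cont bytes. acc=0x1
Byte[1]=BE: continuation. acc=(acc<<6)|0x3E=0x7E
Byte[2]=B5: continuation. acc=(acc<<6)|0x35=0x1FB5
Completed: cp=U+1FB5 (starts at byte 0)
Byte[3]=D8: 2-byte lead, need 1 cont bytes. acc=0x18
Byte[4]=99: continuation. acc=(acc<<6)|0x19=0x619
Completed: cp=U+0619 (starts at byte 3)
Byte[5]=E7: 3-byte lead, need 2 cont bytes. acc=0x7
Byte[6]=BF: continuation. acc=(acc<<6)|0x3F=0x1FF
Byte[7]=85: continuation. acc=(acc<<6)|0x05=0x7FC5
Completed: cp=U+7FC5 (starts at byte 5)
Byte[8]=25: 1-byte ASCII. cp=U+0025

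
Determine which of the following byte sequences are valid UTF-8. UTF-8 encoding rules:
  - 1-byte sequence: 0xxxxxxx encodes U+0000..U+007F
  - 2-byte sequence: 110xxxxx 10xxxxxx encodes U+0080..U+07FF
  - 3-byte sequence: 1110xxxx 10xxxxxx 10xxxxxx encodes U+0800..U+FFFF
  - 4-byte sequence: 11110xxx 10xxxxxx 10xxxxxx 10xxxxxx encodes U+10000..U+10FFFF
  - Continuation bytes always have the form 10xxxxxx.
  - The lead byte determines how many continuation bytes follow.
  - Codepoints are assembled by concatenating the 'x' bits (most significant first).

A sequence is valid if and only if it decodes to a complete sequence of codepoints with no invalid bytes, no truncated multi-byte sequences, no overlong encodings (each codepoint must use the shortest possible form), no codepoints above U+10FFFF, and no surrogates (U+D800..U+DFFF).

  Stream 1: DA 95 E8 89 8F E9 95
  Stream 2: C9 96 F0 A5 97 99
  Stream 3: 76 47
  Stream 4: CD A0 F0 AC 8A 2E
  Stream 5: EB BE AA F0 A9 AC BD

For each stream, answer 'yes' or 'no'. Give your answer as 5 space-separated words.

Answer: no yes yes no yes

Derivation:
Stream 1: error at byte offset 7. INVALID
Stream 2: decodes cleanly. VALID
Stream 3: decodes cleanly. VALID
Stream 4: error at byte offset 5. INVALID
Stream 5: decodes cleanly. VALID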